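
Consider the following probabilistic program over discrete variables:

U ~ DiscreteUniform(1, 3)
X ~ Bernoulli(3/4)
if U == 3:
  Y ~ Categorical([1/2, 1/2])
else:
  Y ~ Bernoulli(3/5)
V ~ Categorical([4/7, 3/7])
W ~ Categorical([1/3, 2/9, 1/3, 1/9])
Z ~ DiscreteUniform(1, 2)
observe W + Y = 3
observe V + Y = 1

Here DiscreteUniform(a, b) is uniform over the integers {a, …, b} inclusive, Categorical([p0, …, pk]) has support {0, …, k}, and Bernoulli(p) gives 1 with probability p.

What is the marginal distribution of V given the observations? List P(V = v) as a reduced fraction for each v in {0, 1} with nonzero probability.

Enumerate traces; 24 have nonzero weight after conditioning:
  (U=1, X=0, Y=0, V=1, W=3, Z=1) weight 1/1260
  (U=1, X=0, Y=0, V=1, W=3, Z=2) weight 1/1260
  (U=1, X=0, Y=1, V=0, W=2, Z=1) weight 1/210
  (U=1, X=0, Y=1, V=0, W=2, Z=2) weight 1/210
  (U=1, X=1, Y=0, V=1, W=3, Z=1) weight 1/420
  (U=1, X=1, Y=0, V=1, W=3, Z=2) weight 1/420
  (U=1, X=1, Y=1, V=0, W=2, Z=1) weight 1/70
  (U=1, X=1, Y=1, V=0, W=2, Z=2) weight 1/70
  … 16 more
Group by V:
  weight(V=0) = 34/315
  weight(V=1) = 13/630
Total weight = 34/315 + 13/630 = 9/70
P(V=0 | obs) = 34/315 / 9/70 = 68/81
P(V=1 | obs) = 13/630 / 9/70 = 13/81

P(V=0) = 68/81, P(V=1) = 13/81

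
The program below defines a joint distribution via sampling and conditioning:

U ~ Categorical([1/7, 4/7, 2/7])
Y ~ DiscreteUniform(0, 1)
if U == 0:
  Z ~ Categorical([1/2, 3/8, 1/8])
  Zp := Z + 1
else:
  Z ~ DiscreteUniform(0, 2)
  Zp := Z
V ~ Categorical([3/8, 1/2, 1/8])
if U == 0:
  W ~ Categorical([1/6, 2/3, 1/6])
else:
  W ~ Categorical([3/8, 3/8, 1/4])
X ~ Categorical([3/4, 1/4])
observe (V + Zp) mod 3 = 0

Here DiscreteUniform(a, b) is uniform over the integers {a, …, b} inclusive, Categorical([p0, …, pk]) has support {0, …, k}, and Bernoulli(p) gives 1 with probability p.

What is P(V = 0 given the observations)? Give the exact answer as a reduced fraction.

Enumerate traces; 108 have nonzero weight after conditioning:
  (U=0, Y=0, Z=0, V=2, W=0, X=0) weight 1/1792
  (U=0, Y=0, Z=0, V=2, W=0, X=1) weight 1/5376
  (U=0, Y=0, Z=0, V=2, W=1, X=0) weight 1/448
  (U=0, Y=0, Z=0, V=2, W=1, X=1) weight 1/1344
  (U=0, Y=0, Z=0, V=2, W=2, X=0) weight 1/1792
  (U=0, Y=0, Z=0, V=2, W=2, X=1) weight 1/5376
  (U=0, Y=0, Z=1, V=1, W=0, X=0) weight 3/1792
  (U=0, Y=0, Z=1, V=1, W=0, X=1) weight 1/1792
  (U=0, Y=0, Z=2, V=0, W=0, X=0) weight 3/7168
  … 99 more
Group by V:
  weight(V=0) = 51/448
  weight(V=1) = 19/112
  weight(V=2) = 5/112
Total weight = 51/448 + 19/112 + 5/112 = 21/64
P(V=0 | obs) = 51/448 / 21/64 = 17/49
P(V=1 | obs) = 19/112 / 21/64 = 76/147
P(V=2 | obs) = 5/112 / 21/64 = 20/147

P(V = 0 | obs) = 17/49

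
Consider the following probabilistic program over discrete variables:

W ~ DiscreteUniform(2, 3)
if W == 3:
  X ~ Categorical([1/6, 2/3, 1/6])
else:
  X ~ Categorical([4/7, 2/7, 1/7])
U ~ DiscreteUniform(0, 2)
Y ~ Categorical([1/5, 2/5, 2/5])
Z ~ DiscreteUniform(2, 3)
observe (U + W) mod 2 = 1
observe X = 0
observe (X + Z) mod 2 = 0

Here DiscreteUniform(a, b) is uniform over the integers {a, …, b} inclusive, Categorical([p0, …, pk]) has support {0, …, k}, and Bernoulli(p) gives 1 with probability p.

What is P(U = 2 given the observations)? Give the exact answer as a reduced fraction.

Enumerate traces; 9 have nonzero weight after conditioning:
  (W=2, X=0, U=1, Y=0, Z=2) weight 1/105
  (W=2, X=0, U=1, Y=1, Z=2) weight 2/105
  (W=2, X=0, U=1, Y=2, Z=2) weight 2/105
  (W=3, X=0, U=0, Y=0, Z=2) weight 1/360
  (W=3, X=0, U=0, Y=1, Z=2) weight 1/180
  (W=3, X=0, U=0, Y=2, Z=2) weight 1/180
  (W=3, X=0, U=2, Y=0, Z=2) weight 1/360
  (W=3, X=0, U=2, Y=1, Z=2) weight 1/180
  … 1 more
Group by U:
  weight(U=0) = 1/72
  weight(U=1) = 1/21
  weight(U=2) = 1/72
Total weight = 1/72 + 1/21 + 1/72 = 19/252
P(U=0 | obs) = 1/72 / 19/252 = 7/38
P(U=1 | obs) = 1/21 / 19/252 = 12/19
P(U=2 | obs) = 1/72 / 19/252 = 7/38

P(U = 2 | obs) = 7/38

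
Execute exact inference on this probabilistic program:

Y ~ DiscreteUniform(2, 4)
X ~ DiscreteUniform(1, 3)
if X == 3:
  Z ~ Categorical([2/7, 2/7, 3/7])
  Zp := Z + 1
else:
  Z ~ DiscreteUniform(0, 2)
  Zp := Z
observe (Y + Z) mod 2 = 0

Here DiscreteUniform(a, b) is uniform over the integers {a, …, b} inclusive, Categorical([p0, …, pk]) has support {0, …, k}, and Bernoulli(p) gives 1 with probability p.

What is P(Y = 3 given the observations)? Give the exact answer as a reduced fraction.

Enumerate traces; 15 have nonzero weight after conditioning:
  (Y=2, X=1, Z=0) weight 1/27
  (Y=2, X=1, Z=2) weight 1/27
  (Y=2, X=2, Z=0) weight 1/27
  (Y=2, X=2, Z=2) weight 1/27
  (Y=2, X=3, Z=0) weight 2/63
  (Y=2, X=3, Z=2) weight 1/21
  (Y=3, X=1, Z=1) weight 1/27
  (Y=3, X=2, Z=1) weight 1/27
  (Y=4, X=1, Z=0) weight 1/27
  … 6 more
Group by Y:
  weight(Y=2) = 43/189
  weight(Y=3) = 20/189
  weight(Y=4) = 43/189
Total weight = 43/189 + 20/189 + 43/189 = 106/189
P(Y=2 | obs) = 43/189 / 106/189 = 43/106
P(Y=3 | obs) = 20/189 / 106/189 = 10/53
P(Y=4 | obs) = 43/189 / 106/189 = 43/106

P(Y = 3 | obs) = 10/53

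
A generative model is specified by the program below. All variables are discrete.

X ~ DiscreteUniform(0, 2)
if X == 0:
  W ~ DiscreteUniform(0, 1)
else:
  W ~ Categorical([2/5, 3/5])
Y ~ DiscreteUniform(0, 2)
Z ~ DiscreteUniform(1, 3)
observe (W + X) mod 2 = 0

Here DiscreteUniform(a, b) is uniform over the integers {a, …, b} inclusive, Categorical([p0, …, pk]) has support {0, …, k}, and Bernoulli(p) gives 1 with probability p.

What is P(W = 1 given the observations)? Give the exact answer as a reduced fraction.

P(W = 1 | obs) = 2/5

Enumerate traces; 27 have nonzero weight after conditioning:
  (X=0, W=0, Y=0, Z=1) weight 1/54
  (X=0, W=0, Y=0, Z=2) weight 1/54
  (X=0, W=0, Y=0, Z=3) weight 1/54
  (X=0, W=0, Y=1, Z=1) weight 1/54
  (X=0, W=0, Y=1, Z=2) weight 1/54
  (X=0, W=0, Y=1, Z=3) weight 1/54
  (X=0, W=0, Y=2, Z=1) weight 1/54
  (X=0, W=0, Y=2, Z=2) weight 1/54
  (X=1, W=1, Y=0, Z=1) weight 1/45
  … 18 more
Group by W:
  weight(W=0) = 3/10
  weight(W=1) = 1/5
Total weight = 3/10 + 1/5 = 1/2
P(W=0 | obs) = 3/10 / 1/2 = 3/5
P(W=1 | obs) = 1/5 / 1/2 = 2/5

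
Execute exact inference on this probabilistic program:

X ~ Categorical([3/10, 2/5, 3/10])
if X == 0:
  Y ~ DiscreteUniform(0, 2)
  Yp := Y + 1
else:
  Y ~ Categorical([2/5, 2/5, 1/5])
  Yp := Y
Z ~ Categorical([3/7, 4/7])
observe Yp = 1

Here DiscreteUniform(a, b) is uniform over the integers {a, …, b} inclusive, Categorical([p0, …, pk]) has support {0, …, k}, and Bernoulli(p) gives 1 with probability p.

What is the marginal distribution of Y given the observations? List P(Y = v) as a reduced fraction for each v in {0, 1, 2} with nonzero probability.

Enumerate traces; 6 have nonzero weight after conditioning:
  (X=0, Y=0, Z=0) weight 3/70
  (X=0, Y=0, Z=1) weight 2/35
  (X=1, Y=1, Z=0) weight 12/175
  (X=1, Y=1, Z=1) weight 16/175
  (X=2, Y=1, Z=0) weight 9/175
  (X=2, Y=1, Z=1) weight 12/175
Group by Y:
  weight(Y=0) = 1/10
  weight(Y=1) = 7/25
Total weight = 1/10 + 7/25 = 19/50
P(Y=0 | obs) = 1/10 / 19/50 = 5/19
P(Y=1 | obs) = 7/25 / 19/50 = 14/19

P(Y=0) = 5/19, P(Y=1) = 14/19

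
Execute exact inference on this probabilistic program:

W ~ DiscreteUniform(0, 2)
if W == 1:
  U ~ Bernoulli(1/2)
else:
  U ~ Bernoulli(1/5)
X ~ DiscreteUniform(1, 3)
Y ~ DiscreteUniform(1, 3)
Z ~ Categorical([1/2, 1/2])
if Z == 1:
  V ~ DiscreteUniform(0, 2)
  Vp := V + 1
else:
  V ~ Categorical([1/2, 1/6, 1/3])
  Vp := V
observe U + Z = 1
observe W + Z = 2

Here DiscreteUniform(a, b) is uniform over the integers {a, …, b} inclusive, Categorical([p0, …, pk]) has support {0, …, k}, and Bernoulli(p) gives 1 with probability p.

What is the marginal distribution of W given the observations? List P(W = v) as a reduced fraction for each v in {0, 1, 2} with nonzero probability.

Enumerate traces; 54 have nonzero weight after conditioning:
  (W=1, U=0, X=1, Y=1, Z=1, V=0) weight 1/324
  (W=1, U=0, X=1, Y=1, Z=1, V=1) weight 1/324
  (W=1, U=0, X=1, Y=1, Z=1, V=2) weight 1/324
  (W=1, U=0, X=1, Y=2, Z=1, V=0) weight 1/324
  (W=1, U=0, X=1, Y=2, Z=1, V=1) weight 1/324
  (W=1, U=0, X=1, Y=2, Z=1, V=2) weight 1/324
  (W=1, U=0, X=1, Y=3, Z=1, V=0) weight 1/324
  (W=1, U=0, X=1, Y=3, Z=1, V=1) weight 1/324
  (W=2, U=1, X=1, Y=1, Z=0, V=0) weight 1/540
  … 45 more
Group by W:
  weight(W=1) = 1/12
  weight(W=2) = 1/30
Total weight = 1/12 + 1/30 = 7/60
P(W=1 | obs) = 1/12 / 7/60 = 5/7
P(W=2 | obs) = 1/30 / 7/60 = 2/7

P(W=1) = 5/7, P(W=2) = 2/7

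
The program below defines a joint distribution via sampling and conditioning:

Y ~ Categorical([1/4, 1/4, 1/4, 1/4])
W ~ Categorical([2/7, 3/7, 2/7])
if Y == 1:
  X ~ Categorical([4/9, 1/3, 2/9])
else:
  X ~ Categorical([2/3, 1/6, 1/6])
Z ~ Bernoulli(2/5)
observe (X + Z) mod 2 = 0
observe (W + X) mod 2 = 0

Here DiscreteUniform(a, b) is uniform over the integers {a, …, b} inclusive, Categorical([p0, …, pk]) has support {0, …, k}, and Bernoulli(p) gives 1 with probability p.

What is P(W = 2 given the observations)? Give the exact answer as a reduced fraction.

Enumerate traces; 20 have nonzero weight after conditioning:
  (Y=0, W=0, X=0, Z=0) weight 1/35
  (Y=0, W=0, X=2, Z=0) weight 1/140
  (Y=0, W=1, X=1, Z=1) weight 1/140
  (Y=0, W=2, X=0, Z=0) weight 1/35
  (Y=0, W=2, X=2, Z=0) weight 1/140
  (Y=1, W=0, X=0, Z=0) weight 2/105
  (Y=1, W=0, X=2, Z=0) weight 1/105
  (Y=1, W=1, X=1, Z=1) weight 1/70
  … 12 more
Group by W:
  weight(W=0) = 19/140
  weight(W=1) = 1/28
  weight(W=2) = 19/140
Total weight = 19/140 + 1/28 + 19/140 = 43/140
P(W=0 | obs) = 19/140 / 43/140 = 19/43
P(W=1 | obs) = 1/28 / 43/140 = 5/43
P(W=2 | obs) = 19/140 / 43/140 = 19/43

P(W = 2 | obs) = 19/43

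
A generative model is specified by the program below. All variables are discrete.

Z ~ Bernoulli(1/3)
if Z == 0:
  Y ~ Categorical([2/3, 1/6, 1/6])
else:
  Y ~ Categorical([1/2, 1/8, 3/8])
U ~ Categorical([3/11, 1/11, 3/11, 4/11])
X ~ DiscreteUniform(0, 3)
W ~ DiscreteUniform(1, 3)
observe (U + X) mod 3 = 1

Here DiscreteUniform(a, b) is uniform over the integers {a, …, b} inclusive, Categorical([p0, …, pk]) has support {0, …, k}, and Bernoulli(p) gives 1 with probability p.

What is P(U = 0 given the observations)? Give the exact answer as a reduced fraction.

P(U = 0 | obs) = 1/4

Enumerate traces; 90 have nonzero weight after conditioning:
  (Z=0, Y=0, U=0, X=1, W=1) weight 1/99
  (Z=0, Y=0, U=0, X=1, W=2) weight 1/99
  (Z=0, Y=0, U=0, X=1, W=3) weight 1/99
  (Z=0, Y=0, U=1, X=0, W=1) weight 1/297
  (Z=0, Y=0, U=1, X=0, W=2) weight 1/297
  (Z=0, Y=0, U=1, X=0, W=3) weight 1/297
  (Z=0, Y=0, U=1, X=3, W=1) weight 1/297
  (Z=0, Y=0, U=1, X=3, W=2) weight 1/297
  (Z=0, Y=0, U=2, X=2, W=1) weight 1/99
  (Z=0, Y=0, U=3, X=1, W=1) weight 4/297
  … 80 more
Group by U:
  weight(U=0) = 3/44
  weight(U=1) = 1/22
  weight(U=2) = 3/44
  weight(U=3) = 1/11
Total weight = 3/44 + 1/22 + 3/44 + 1/11 = 3/11
P(U=0 | obs) = 3/44 / 3/11 = 1/4
P(U=1 | obs) = 1/22 / 3/11 = 1/6
P(U=2 | obs) = 3/44 / 3/11 = 1/4
P(U=3 | obs) = 1/11 / 3/11 = 1/3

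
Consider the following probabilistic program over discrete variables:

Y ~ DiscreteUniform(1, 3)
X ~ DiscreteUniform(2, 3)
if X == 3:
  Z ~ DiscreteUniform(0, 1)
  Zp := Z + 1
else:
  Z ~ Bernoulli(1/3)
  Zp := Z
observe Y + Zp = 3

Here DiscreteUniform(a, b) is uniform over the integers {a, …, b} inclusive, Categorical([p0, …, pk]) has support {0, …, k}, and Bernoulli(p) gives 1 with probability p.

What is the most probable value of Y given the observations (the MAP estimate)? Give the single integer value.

Enumerate traces; 4 have nonzero weight after conditioning:
  (Y=1, X=3, Z=1) weight 1/12
  (Y=2, X=2, Z=1) weight 1/18
  (Y=2, X=3, Z=0) weight 1/12
  (Y=3, X=2, Z=0) weight 1/9
Group by Y:
  weight(Y=1) = 1/12
  weight(Y=2) = 5/36
  weight(Y=3) = 1/9
Total weight = 1/12 + 5/36 + 1/9 = 1/3
P(Y=1 | obs) = 1/12 / 1/3 = 1/4
P(Y=2 | obs) = 5/36 / 1/3 = 5/12
P(Y=3 | obs) = 1/9 / 1/3 = 1/3
argmax = 2

argmax_v P(Y = v | obs) = 2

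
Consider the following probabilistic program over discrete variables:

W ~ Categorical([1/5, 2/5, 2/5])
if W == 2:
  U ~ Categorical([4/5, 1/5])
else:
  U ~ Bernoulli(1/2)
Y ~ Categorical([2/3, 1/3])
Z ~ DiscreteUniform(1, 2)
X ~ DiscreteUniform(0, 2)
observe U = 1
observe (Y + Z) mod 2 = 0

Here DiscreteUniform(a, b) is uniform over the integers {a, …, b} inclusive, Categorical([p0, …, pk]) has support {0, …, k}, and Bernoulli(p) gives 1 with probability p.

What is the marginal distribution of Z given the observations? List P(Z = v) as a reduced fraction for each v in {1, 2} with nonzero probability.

Enumerate traces; 18 have nonzero weight after conditioning:
  (W=0, U=1, Y=0, Z=2, X=0) weight 1/90
  (W=0, U=1, Y=0, Z=2, X=1) weight 1/90
  (W=0, U=1, Y=0, Z=2, X=2) weight 1/90
  (W=0, U=1, Y=1, Z=1, X=0) weight 1/180
  (W=0, U=1, Y=1, Z=1, X=1) weight 1/180
  (W=0, U=1, Y=1, Z=1, X=2) weight 1/180
  (W=1, U=1, Y=0, Z=2, X=0) weight 1/45
  (W=1, U=1, Y=0, Z=2, X=1) weight 1/45
  … 10 more
Group by Z:
  weight(Z=1) = 19/300
  weight(Z=2) = 19/150
Total weight = 19/300 + 19/150 = 19/100
P(Z=1 | obs) = 19/300 / 19/100 = 1/3
P(Z=2 | obs) = 19/150 / 19/100 = 2/3

P(Z=1) = 1/3, P(Z=2) = 2/3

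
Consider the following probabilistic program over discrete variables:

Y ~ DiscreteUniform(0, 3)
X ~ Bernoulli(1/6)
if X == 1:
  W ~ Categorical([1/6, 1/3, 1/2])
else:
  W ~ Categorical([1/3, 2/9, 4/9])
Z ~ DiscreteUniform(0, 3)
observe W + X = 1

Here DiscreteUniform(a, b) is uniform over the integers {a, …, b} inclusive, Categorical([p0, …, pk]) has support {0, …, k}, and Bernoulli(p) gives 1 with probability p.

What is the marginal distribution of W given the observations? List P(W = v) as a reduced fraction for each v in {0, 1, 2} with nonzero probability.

Enumerate traces; 32 have nonzero weight after conditioning:
  (Y=0, X=0, W=1, Z=0) weight 5/432
  (Y=0, X=0, W=1, Z=1) weight 5/432
  (Y=0, X=0, W=1, Z=2) weight 5/432
  (Y=0, X=0, W=1, Z=3) weight 5/432
  (Y=0, X=1, W=0, Z=0) weight 1/576
  (Y=0, X=1, W=0, Z=1) weight 1/576
  (Y=0, X=1, W=0, Z=2) weight 1/576
  (Y=0, X=1, W=0, Z=3) weight 1/576
  … 24 more
Group by W:
  weight(W=0) = 1/36
  weight(W=1) = 5/27
Total weight = 1/36 + 5/27 = 23/108
P(W=0 | obs) = 1/36 / 23/108 = 3/23
P(W=1 | obs) = 5/27 / 23/108 = 20/23

P(W=0) = 3/23, P(W=1) = 20/23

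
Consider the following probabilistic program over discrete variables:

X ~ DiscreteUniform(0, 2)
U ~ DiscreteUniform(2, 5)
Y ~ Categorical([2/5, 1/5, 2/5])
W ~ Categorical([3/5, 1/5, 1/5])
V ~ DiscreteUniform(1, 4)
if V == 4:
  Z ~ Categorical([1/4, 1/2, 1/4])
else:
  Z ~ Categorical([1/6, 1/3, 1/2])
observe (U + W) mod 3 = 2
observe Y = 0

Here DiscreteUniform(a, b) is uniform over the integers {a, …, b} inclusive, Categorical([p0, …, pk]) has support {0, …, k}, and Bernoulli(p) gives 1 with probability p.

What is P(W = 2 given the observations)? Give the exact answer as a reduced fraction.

P(W = 2 | obs) = 1/8

Enumerate traces; 144 have nonzero weight after conditioning:
  (X=0, U=2, Y=0, W=0, V=1, Z=0) weight 1/1200
  (X=0, U=2, Y=0, W=0, V=1, Z=1) weight 1/600
  (X=0, U=2, Y=0, W=0, V=1, Z=2) weight 1/400
  (X=0, U=2, Y=0, W=0, V=2, Z=0) weight 1/1200
  (X=0, U=2, Y=0, W=0, V=2, Z=1) weight 1/600
  (X=0, U=2, Y=0, W=0, V=2, Z=2) weight 1/400
  (X=0, U=2, Y=0, W=0, V=3, Z=0) weight 1/1200
  (X=0, U=2, Y=0, W=0, V=3, Z=1) weight 1/600
  (X=0, U=3, Y=0, W=2, V=1, Z=0) weight 1/3600
  (X=0, U=4, Y=0, W=1, V=1, Z=0) weight 1/3600
  … 134 more
Group by W:
  weight(W=0) = 3/25
  weight(W=1) = 1/50
  weight(W=2) = 1/50
Total weight = 3/25 + 1/50 + 1/50 = 4/25
P(W=0 | obs) = 3/25 / 4/25 = 3/4
P(W=1 | obs) = 1/50 / 4/25 = 1/8
P(W=2 | obs) = 1/50 / 4/25 = 1/8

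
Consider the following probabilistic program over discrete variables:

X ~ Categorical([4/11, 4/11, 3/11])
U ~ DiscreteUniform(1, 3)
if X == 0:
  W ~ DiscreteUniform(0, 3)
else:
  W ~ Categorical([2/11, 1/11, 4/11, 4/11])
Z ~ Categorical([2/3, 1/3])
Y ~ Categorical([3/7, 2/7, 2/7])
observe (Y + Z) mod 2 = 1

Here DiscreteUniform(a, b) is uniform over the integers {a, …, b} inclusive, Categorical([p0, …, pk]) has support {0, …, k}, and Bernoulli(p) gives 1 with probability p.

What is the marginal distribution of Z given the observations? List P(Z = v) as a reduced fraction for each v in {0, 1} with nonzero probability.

Enumerate traces; 108 have nonzero weight after conditioning:
  (X=0, U=1, W=0, Z=0, Y=1) weight 4/693
  (X=0, U=1, W=0, Z=1, Y=0) weight 1/231
  (X=0, U=1, W=0, Z=1, Y=2) weight 2/693
  (X=0, U=1, W=1, Z=0, Y=1) weight 4/693
  (X=0, U=1, W=1, Z=1, Y=0) weight 1/231
  (X=0, U=1, W=1, Z=1, Y=2) weight 2/693
  (X=0, U=1, W=2, Z=0, Y=1) weight 4/693
  (X=0, U=1, W=2, Z=1, Y=0) weight 1/231
  … 100 more
Group by Z:
  weight(Z=0) = 4/21
  weight(Z=1) = 5/21
Total weight = 4/21 + 5/21 = 3/7
P(Z=0 | obs) = 4/21 / 3/7 = 4/9
P(Z=1 | obs) = 5/21 / 3/7 = 5/9

P(Z=0) = 4/9, P(Z=1) = 5/9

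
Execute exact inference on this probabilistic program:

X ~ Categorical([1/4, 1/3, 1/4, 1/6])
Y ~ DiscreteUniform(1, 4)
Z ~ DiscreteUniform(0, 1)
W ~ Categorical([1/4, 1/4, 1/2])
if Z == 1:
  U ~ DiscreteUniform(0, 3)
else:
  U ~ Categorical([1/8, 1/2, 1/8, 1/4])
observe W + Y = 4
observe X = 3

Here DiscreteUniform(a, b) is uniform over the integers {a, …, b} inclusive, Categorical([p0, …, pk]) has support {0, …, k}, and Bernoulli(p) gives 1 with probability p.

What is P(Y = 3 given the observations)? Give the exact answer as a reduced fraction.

P(Y = 3 | obs) = 1/4

Enumerate traces; 24 have nonzero weight after conditioning:
  (X=3, Y=2, Z=0, W=2, U=0) weight 1/768
  (X=3, Y=2, Z=0, W=2, U=1) weight 1/192
  (X=3, Y=2, Z=0, W=2, U=2) weight 1/768
  (X=3, Y=2, Z=0, W=2, U=3) weight 1/384
  (X=3, Y=2, Z=1, W=2, U=0) weight 1/384
  (X=3, Y=2, Z=1, W=2, U=1) weight 1/384
  (X=3, Y=2, Z=1, W=2, U=2) weight 1/384
  (X=3, Y=2, Z=1, W=2, U=3) weight 1/384
  (X=3, Y=3, Z=0, W=1, U=0) weight 1/1536
  (X=3, Y=4, Z=0, W=0, U=0) weight 1/1536
  … 14 more
Group by Y:
  weight(Y=2) = 1/48
  weight(Y=3) = 1/96
  weight(Y=4) = 1/96
Total weight = 1/48 + 1/96 + 1/96 = 1/24
P(Y=2 | obs) = 1/48 / 1/24 = 1/2
P(Y=3 | obs) = 1/96 / 1/24 = 1/4
P(Y=4 | obs) = 1/96 / 1/24 = 1/4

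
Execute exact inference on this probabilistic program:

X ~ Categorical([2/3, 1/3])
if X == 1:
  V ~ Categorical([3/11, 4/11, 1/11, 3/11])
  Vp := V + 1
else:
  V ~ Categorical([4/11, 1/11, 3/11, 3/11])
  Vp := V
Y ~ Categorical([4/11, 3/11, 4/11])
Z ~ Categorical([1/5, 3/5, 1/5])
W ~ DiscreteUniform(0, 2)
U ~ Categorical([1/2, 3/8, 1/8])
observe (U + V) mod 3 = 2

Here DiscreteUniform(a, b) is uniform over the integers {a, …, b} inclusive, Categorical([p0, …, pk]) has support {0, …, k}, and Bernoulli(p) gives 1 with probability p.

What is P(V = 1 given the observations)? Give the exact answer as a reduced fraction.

P(V = 1 | obs) = 3/11

Enumerate traces; 216 have nonzero weight after conditioning:
  (X=0, V=0, Y=0, Z=0, W=0, U=2) weight 4/5445
  (X=0, V=0, Y=0, Z=0, W=1, U=2) weight 4/5445
  (X=0, V=0, Y=0, Z=0, W=2, U=2) weight 4/5445
  (X=0, V=0, Y=0, Z=1, W=0, U=2) weight 4/1815
  (X=0, V=0, Y=0, Z=1, W=1, U=2) weight 4/1815
  (X=0, V=0, Y=0, Z=1, W=2, U=2) weight 4/1815
  (X=0, V=0, Y=0, Z=2, W=0, U=2) weight 4/5445
  (X=0, V=0, Y=0, Z=2, W=1, U=2) weight 4/5445
  (X=0, V=1, Y=0, Z=0, W=0, U=1) weight 1/1815
  (X=0, V=2, Y=0, Z=0, W=0, U=0) weight 4/1815
  … 206 more
Group by V:
  weight(V=0) = 1/24
  weight(V=1) = 3/44
  weight(V=2) = 7/66
  weight(V=3) = 3/88
Total weight = 1/24 + 3/44 + 7/66 + 3/88 = 1/4
P(V=0 | obs) = 1/24 / 1/4 = 1/6
P(V=1 | obs) = 3/44 / 1/4 = 3/11
P(V=2 | obs) = 7/66 / 1/4 = 14/33
P(V=3 | obs) = 3/88 / 1/4 = 3/22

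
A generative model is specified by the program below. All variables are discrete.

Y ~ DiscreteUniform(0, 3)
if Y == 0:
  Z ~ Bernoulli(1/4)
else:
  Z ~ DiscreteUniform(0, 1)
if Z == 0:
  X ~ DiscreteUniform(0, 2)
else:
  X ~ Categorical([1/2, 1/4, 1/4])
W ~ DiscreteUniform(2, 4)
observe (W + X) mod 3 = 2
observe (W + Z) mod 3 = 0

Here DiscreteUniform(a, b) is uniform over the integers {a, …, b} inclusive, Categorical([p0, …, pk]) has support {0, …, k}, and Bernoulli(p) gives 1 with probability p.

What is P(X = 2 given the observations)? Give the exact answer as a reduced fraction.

Enumerate traces; 8 have nonzero weight after conditioning:
  (Y=0, Z=0, X=2, W=3) weight 1/48
  (Y=0, Z=1, X=0, W=2) weight 1/96
  (Y=1, Z=0, X=2, W=3) weight 1/72
  (Y=1, Z=1, X=0, W=2) weight 1/48
  (Y=2, Z=0, X=2, W=3) weight 1/72
  (Y=2, Z=1, X=0, W=2) weight 1/48
  (Y=3, Z=0, X=2, W=3) weight 1/72
  (Y=3, Z=1, X=0, W=2) weight 1/48
Group by X:
  weight(X=0) = 7/96
  weight(X=2) = 1/16
Total weight = 7/96 + 1/16 = 13/96
P(X=0 | obs) = 7/96 / 13/96 = 7/13
P(X=2 | obs) = 1/16 / 13/96 = 6/13

P(X = 2 | obs) = 6/13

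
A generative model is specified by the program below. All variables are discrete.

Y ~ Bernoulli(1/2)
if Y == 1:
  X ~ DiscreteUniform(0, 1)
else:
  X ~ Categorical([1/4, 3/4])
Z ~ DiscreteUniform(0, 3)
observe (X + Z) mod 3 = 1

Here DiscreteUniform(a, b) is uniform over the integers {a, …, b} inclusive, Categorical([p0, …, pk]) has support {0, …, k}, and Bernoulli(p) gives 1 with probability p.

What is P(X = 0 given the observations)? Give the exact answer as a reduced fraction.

Enumerate traces; 6 have nonzero weight after conditioning:
  (Y=0, X=0, Z=1) weight 1/32
  (Y=0, X=1, Z=0) weight 3/32
  (Y=0, X=1, Z=3) weight 3/32
  (Y=1, X=0, Z=1) weight 1/16
  (Y=1, X=1, Z=0) weight 1/16
  (Y=1, X=1, Z=3) weight 1/16
Group by X:
  weight(X=0) = 3/32
  weight(X=1) = 5/16
Total weight = 3/32 + 5/16 = 13/32
P(X=0 | obs) = 3/32 / 13/32 = 3/13
P(X=1 | obs) = 5/16 / 13/32 = 10/13

P(X = 0 | obs) = 3/13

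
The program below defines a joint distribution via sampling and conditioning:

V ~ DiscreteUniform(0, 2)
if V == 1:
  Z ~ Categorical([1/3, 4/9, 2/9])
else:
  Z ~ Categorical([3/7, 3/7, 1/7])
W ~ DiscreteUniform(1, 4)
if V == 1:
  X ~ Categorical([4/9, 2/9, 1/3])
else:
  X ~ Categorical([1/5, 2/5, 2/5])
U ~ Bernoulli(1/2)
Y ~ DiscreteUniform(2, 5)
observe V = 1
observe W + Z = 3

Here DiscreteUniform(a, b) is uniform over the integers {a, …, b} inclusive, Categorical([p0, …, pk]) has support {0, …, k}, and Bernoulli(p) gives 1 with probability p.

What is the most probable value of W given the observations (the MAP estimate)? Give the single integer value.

Enumerate traces; 72 have nonzero weight after conditioning:
  (V=1, Z=0, W=3, X=0, U=0, Y=2) weight 1/648
  (V=1, Z=0, W=3, X=0, U=0, Y=3) weight 1/648
  (V=1, Z=0, W=3, X=0, U=0, Y=4) weight 1/648
  (V=1, Z=0, W=3, X=0, U=0, Y=5) weight 1/648
  (V=1, Z=0, W=3, X=0, U=1, Y=2) weight 1/648
  (V=1, Z=0, W=3, X=0, U=1, Y=3) weight 1/648
  (V=1, Z=0, W=3, X=0, U=1, Y=4) weight 1/648
  (V=1, Z=0, W=3, X=0, U=1, Y=5) weight 1/648
  (V=1, Z=1, W=2, X=0, U=0, Y=2) weight 1/486
  (V=1, Z=2, W=1, X=0, U=0, Y=2) weight 1/972
  … 62 more
Group by W:
  weight(W=1) = 1/54
  weight(W=2) = 1/27
  weight(W=3) = 1/36
Total weight = 1/54 + 1/27 + 1/36 = 1/12
P(W=1 | obs) = 1/54 / 1/12 = 2/9
P(W=2 | obs) = 1/27 / 1/12 = 4/9
P(W=3 | obs) = 1/36 / 1/12 = 1/3
argmax = 2

argmax_v P(W = v | obs) = 2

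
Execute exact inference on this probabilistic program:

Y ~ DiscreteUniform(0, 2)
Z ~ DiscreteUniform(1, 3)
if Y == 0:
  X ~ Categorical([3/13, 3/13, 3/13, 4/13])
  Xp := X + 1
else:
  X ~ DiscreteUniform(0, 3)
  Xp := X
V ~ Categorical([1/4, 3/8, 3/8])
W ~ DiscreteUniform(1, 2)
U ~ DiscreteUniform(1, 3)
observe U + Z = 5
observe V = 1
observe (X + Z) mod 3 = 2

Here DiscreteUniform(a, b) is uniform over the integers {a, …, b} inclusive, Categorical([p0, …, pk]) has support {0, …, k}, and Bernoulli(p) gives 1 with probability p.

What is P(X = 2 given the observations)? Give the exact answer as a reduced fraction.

P(X = 2 | obs) = 19/59

Enumerate traces; 18 have nonzero weight after conditioning:
  (Y=0, Z=2, X=0, V=1, W=1, U=3) weight 1/624
  (Y=0, Z=2, X=0, V=1, W=2, U=3) weight 1/624
  (Y=0, Z=2, X=3, V=1, W=1, U=3) weight 1/468
  (Y=0, Z=2, X=3, V=1, W=2, U=3) weight 1/468
  (Y=0, Z=3, X=2, V=1, W=1, U=2) weight 1/624
  (Y=0, Z=3, X=2, V=1, W=2, U=2) weight 1/624
  (Y=1, Z=2, X=0, V=1, W=1, U=3) weight 1/576
  (Y=1, Z=2, X=0, V=1, W=2, U=3) weight 1/576
  … 10 more
Group by X:
  weight(X=0) = 19/1872
  weight(X=2) = 19/1872
  weight(X=3) = 7/624
Total weight = 19/1872 + 19/1872 + 7/624 = 59/1872
P(X=0 | obs) = 19/1872 / 59/1872 = 19/59
P(X=2 | obs) = 19/1872 / 59/1872 = 19/59
P(X=3 | obs) = 7/624 / 59/1872 = 21/59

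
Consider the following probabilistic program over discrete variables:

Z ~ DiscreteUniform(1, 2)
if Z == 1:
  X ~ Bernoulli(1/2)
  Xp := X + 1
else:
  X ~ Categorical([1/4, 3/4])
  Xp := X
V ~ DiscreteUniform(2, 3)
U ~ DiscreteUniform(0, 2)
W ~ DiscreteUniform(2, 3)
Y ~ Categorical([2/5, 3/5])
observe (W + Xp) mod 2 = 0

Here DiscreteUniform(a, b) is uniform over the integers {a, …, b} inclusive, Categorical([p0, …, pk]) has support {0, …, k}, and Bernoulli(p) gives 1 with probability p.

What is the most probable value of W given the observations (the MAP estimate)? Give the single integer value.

Enumerate traces; 48 have nonzero weight after conditioning:
  (Z=1, X=0, V=2, U=0, W=3, Y=0) weight 1/120
  (Z=1, X=0, V=2, U=0, W=3, Y=1) weight 1/80
  (Z=1, X=0, V=2, U=1, W=3, Y=0) weight 1/120
  (Z=1, X=0, V=2, U=1, W=3, Y=1) weight 1/80
  (Z=1, X=0, V=2, U=2, W=3, Y=0) weight 1/120
  (Z=1, X=0, V=2, U=2, W=3, Y=1) weight 1/80
  (Z=1, X=0, V=3, U=0, W=3, Y=0) weight 1/120
  (Z=1, X=0, V=3, U=0, W=3, Y=1) weight 1/80
  (Z=1, X=1, V=2, U=0, W=2, Y=0) weight 1/120
  … 39 more
Group by W:
  weight(W=2) = 3/16
  weight(W=3) = 5/16
Total weight = 3/16 + 5/16 = 1/2
P(W=2 | obs) = 3/16 / 1/2 = 3/8
P(W=3 | obs) = 5/16 / 1/2 = 5/8
argmax = 3

argmax_v P(W = v | obs) = 3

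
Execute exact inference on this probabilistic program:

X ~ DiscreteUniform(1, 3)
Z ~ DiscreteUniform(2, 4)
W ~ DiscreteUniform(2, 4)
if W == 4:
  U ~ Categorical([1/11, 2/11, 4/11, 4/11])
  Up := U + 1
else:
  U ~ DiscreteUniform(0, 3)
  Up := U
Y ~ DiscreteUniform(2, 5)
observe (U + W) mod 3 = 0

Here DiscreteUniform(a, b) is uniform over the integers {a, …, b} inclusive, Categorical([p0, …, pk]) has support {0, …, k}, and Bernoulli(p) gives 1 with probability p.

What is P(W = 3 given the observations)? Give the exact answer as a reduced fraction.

P(W = 3 | obs) = 22/49

Enumerate traces; 144 have nonzero weight after conditioning:
  (X=1, Z=2, W=2, U=1, Y=2) weight 1/432
  (X=1, Z=2, W=2, U=1, Y=3) weight 1/432
  (X=1, Z=2, W=2, U=1, Y=4) weight 1/432
  (X=1, Z=2, W=2, U=1, Y=5) weight 1/432
  (X=1, Z=2, W=3, U=0, Y=2) weight 1/432
  (X=1, Z=2, W=3, U=0, Y=3) weight 1/432
  (X=1, Z=2, W=3, U=0, Y=4) weight 1/432
  (X=1, Z=2, W=3, U=0, Y=5) weight 1/432
  (X=1, Z=2, W=4, U=2, Y=2) weight 1/297
  … 135 more
Group by W:
  weight(W=2) = 1/12
  weight(W=3) = 1/6
  weight(W=4) = 4/33
Total weight = 1/12 + 1/6 + 4/33 = 49/132
P(W=2 | obs) = 1/12 / 49/132 = 11/49
P(W=3 | obs) = 1/6 / 49/132 = 22/49
P(W=4 | obs) = 4/33 / 49/132 = 16/49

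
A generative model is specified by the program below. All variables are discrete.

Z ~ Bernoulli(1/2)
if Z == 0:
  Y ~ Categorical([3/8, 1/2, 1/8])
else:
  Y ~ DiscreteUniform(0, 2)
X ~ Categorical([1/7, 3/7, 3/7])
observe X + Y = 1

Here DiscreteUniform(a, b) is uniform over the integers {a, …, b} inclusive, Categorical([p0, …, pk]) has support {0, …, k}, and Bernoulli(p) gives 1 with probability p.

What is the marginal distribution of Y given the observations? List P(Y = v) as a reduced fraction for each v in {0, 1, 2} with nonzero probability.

P(Y=0) = 51/71, P(Y=1) = 20/71

Enumerate traces; 4 have nonzero weight after conditioning:
  (Z=0, Y=0, X=1) weight 9/112
  (Z=0, Y=1, X=0) weight 1/28
  (Z=1, Y=0, X=1) weight 1/14
  (Z=1, Y=1, X=0) weight 1/42
Group by Y:
  weight(Y=0) = 17/112
  weight(Y=1) = 5/84
Total weight = 17/112 + 5/84 = 71/336
P(Y=0 | obs) = 17/112 / 71/336 = 51/71
P(Y=1 | obs) = 5/84 / 71/336 = 20/71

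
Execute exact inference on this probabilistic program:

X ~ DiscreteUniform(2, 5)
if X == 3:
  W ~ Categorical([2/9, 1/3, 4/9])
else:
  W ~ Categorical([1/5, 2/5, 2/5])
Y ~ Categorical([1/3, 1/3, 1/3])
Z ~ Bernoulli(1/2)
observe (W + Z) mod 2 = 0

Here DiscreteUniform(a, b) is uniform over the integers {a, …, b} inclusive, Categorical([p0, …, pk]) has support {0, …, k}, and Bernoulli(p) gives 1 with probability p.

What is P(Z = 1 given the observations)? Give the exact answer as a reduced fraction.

Enumerate traces; 36 have nonzero weight after conditioning:
  (X=2, W=0, Y=0, Z=0) weight 1/120
  (X=2, W=0, Y=1, Z=0) weight 1/120
  (X=2, W=0, Y=2, Z=0) weight 1/120
  (X=2, W=1, Y=0, Z=1) weight 1/60
  (X=2, W=1, Y=1, Z=1) weight 1/60
  (X=2, W=1, Y=2, Z=1) weight 1/60
  (X=2, W=2, Y=0, Z=0) weight 1/60
  (X=2, W=2, Y=1, Z=0) weight 1/60
  … 28 more
Group by Z:
  weight(Z=0) = 37/120
  weight(Z=1) = 23/120
Total weight = 37/120 + 23/120 = 1/2
P(Z=0 | obs) = 37/120 / 1/2 = 37/60
P(Z=1 | obs) = 23/120 / 1/2 = 23/60

P(Z = 1 | obs) = 23/60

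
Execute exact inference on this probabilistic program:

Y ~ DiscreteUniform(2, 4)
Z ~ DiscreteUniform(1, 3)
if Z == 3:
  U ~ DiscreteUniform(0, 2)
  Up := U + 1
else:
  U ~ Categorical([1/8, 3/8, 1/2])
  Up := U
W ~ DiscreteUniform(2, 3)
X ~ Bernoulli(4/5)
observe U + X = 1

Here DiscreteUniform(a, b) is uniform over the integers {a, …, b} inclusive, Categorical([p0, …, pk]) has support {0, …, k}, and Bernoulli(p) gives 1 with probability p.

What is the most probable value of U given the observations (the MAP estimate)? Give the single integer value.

Enumerate traces; 36 have nonzero weight after conditioning:
  (Y=2, Z=1, U=0, W=2, X=1) weight 1/180
  (Y=2, Z=1, U=0, W=3, X=1) weight 1/180
  (Y=2, Z=1, U=1, W=2, X=0) weight 1/240
  (Y=2, Z=1, U=1, W=3, X=0) weight 1/240
  (Y=2, Z=2, U=0, W=2, X=1) weight 1/180
  (Y=2, Z=2, U=0, W=3, X=1) weight 1/180
  (Y=2, Z=2, U=1, W=2, X=0) weight 1/240
  (Y=2, Z=2, U=1, W=3, X=0) weight 1/240
  … 28 more
Group by U:
  weight(U=0) = 7/45
  weight(U=1) = 13/180
Total weight = 7/45 + 13/180 = 41/180
P(U=0 | obs) = 7/45 / 41/180 = 28/41
P(U=1 | obs) = 13/180 / 41/180 = 13/41
argmax = 0

argmax_v P(U = v | obs) = 0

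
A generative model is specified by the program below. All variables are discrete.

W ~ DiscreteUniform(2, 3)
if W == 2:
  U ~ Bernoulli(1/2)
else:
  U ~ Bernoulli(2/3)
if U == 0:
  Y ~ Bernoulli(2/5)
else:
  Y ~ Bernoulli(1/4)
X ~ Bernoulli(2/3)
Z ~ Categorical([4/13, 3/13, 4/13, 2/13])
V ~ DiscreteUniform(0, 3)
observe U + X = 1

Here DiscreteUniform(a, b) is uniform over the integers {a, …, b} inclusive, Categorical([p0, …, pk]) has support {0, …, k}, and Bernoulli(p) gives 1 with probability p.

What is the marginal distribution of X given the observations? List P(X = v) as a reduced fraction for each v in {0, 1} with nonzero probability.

Enumerate traces; 128 have nonzero weight after conditioning:
  (W=2, U=0, Y=0, X=1, Z=0, V=0) weight 1/130
  (W=2, U=0, Y=0, X=1, Z=0, V=1) weight 1/130
  (W=2, U=0, Y=0, X=1, Z=0, V=2) weight 1/130
  (W=2, U=0, Y=0, X=1, Z=0, V=3) weight 1/130
  (W=2, U=0, Y=0, X=1, Z=1, V=0) weight 3/520
  (W=2, U=0, Y=0, X=1, Z=1, V=1) weight 3/520
  (W=2, U=0, Y=0, X=1, Z=1, V=2) weight 3/520
  (W=2, U=0, Y=0, X=1, Z=1, V=3) weight 3/520
  (W=2, U=1, Y=0, X=0, Z=0, V=0) weight 1/208
  … 119 more
Group by X:
  weight(X=0) = 7/36
  weight(X=1) = 5/18
Total weight = 7/36 + 5/18 = 17/36
P(X=0 | obs) = 7/36 / 17/36 = 7/17
P(X=1 | obs) = 5/18 / 17/36 = 10/17

P(X=0) = 7/17, P(X=1) = 10/17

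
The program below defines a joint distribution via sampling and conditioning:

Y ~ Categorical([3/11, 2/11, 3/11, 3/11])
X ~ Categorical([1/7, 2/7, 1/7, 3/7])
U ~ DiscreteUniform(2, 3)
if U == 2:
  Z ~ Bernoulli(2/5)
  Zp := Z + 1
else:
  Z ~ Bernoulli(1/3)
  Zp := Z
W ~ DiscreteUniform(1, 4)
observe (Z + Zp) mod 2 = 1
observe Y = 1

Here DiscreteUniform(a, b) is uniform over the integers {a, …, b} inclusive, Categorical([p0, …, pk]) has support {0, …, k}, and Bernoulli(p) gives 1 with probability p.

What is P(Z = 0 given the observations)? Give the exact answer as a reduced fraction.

Enumerate traces; 32 have nonzero weight after conditioning:
  (Y=1, X=0, U=2, Z=0, W=1) weight 3/1540
  (Y=1, X=0, U=2, Z=0, W=2) weight 3/1540
  (Y=1, X=0, U=2, Z=0, W=3) weight 3/1540
  (Y=1, X=0, U=2, Z=0, W=4) weight 3/1540
  (Y=1, X=0, U=2, Z=1, W=1) weight 1/770
  (Y=1, X=0, U=2, Z=1, W=2) weight 1/770
  (Y=1, X=0, U=2, Z=1, W=3) weight 1/770
  (Y=1, X=0, U=2, Z=1, W=4) weight 1/770
  … 24 more
Group by Z:
  weight(Z=0) = 3/55
  weight(Z=1) = 2/55
Total weight = 3/55 + 2/55 = 1/11
P(Z=0 | obs) = 3/55 / 1/11 = 3/5
P(Z=1 | obs) = 2/55 / 1/11 = 2/5

P(Z = 0 | obs) = 3/5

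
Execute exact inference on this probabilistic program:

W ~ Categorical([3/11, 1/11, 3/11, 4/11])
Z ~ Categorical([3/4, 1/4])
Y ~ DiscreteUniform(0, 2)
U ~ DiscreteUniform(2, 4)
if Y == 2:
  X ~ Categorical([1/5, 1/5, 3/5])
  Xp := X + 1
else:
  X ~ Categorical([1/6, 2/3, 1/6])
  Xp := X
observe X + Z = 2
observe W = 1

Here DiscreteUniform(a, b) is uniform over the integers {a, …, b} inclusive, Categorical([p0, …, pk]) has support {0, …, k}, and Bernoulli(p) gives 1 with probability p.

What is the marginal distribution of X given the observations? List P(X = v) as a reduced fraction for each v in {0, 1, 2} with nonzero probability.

Enumerate traces; 18 have nonzero weight after conditioning:
  (W=1, Z=0, Y=0, U=2, X=2) weight 1/792
  (W=1, Z=0, Y=0, U=3, X=2) weight 1/792
  (W=1, Z=0, Y=0, U=4, X=2) weight 1/792
  (W=1, Z=0, Y=1, U=2, X=2) weight 1/792
  (W=1, Z=0, Y=1, U=3, X=2) weight 1/792
  (W=1, Z=0, Y=1, U=4, X=2) weight 1/792
  (W=1, Z=0, Y=2, U=2, X=2) weight 1/220
  (W=1, Z=0, Y=2, U=3, X=2) weight 1/220
  (W=1, Z=1, Y=0, U=2, X=1) weight 1/594
  … 9 more
Group by X:
  weight(X=1) = 23/1980
  weight(X=2) = 7/330
Total weight = 23/1980 + 7/330 = 13/396
P(X=1 | obs) = 23/1980 / 13/396 = 23/65
P(X=2 | obs) = 7/330 / 13/396 = 42/65

P(X=1) = 23/65, P(X=2) = 42/65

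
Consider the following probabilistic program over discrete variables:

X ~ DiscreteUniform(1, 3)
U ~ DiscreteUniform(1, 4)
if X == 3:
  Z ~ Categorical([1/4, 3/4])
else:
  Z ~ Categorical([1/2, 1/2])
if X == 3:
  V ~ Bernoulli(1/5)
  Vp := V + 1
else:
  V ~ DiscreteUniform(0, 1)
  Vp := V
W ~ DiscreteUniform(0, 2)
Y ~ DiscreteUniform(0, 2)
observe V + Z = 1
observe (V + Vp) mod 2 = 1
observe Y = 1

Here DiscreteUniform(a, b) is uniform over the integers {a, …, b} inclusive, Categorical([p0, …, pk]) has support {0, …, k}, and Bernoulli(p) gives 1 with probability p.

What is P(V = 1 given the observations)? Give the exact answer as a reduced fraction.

P(V = 1 | obs) = 1/13

Enumerate traces; 24 have nonzero weight after conditioning:
  (X=3, U=1, Z=0, V=1, W=0, Y=1) weight 1/2160
  (X=3, U=1, Z=0, V=1, W=1, Y=1) weight 1/2160
  (X=3, U=1, Z=0, V=1, W=2, Y=1) weight 1/2160
  (X=3, U=1, Z=1, V=0, W=0, Y=1) weight 1/180
  (X=3, U=1, Z=1, V=0, W=1, Y=1) weight 1/180
  (X=3, U=1, Z=1, V=0, W=2, Y=1) weight 1/180
  (X=3, U=2, Z=0, V=1, W=0, Y=1) weight 1/2160
  (X=3, U=2, Z=0, V=1, W=1, Y=1) weight 1/2160
  … 16 more
Group by V:
  weight(V=0) = 1/15
  weight(V=1) = 1/180
Total weight = 1/15 + 1/180 = 13/180
P(V=0 | obs) = 1/15 / 13/180 = 12/13
P(V=1 | obs) = 1/180 / 13/180 = 1/13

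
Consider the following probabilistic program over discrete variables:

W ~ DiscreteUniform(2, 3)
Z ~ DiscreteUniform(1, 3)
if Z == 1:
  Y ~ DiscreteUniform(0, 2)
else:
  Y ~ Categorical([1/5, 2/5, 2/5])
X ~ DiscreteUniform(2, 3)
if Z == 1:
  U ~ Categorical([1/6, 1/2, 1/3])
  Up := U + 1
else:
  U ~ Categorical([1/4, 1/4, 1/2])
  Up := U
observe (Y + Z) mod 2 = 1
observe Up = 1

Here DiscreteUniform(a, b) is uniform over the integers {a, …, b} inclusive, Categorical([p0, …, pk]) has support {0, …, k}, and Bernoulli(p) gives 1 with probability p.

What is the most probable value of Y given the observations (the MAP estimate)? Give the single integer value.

Enumerate traces; 20 have nonzero weight after conditioning:
  (W=2, Z=1, Y=0, X=2, U=0) weight 1/216
  (W=2, Z=1, Y=0, X=3, U=0) weight 1/216
  (W=2, Z=1, Y=2, X=2, U=0) weight 1/216
  (W=2, Z=1, Y=2, X=3, U=0) weight 1/216
  (W=2, Z=2, Y=1, X=2, U=1) weight 1/120
  (W=2, Z=2, Y=1, X=3, U=1) weight 1/120
  (W=2, Z=3, Y=0, X=2, U=1) weight 1/240
  (W=2, Z=3, Y=0, X=3, U=1) weight 1/240
  … 12 more
Group by Y:
  weight(Y=0) = 19/540
  weight(Y=1) = 1/30
  weight(Y=2) = 7/135
Total weight = 19/540 + 1/30 + 7/135 = 13/108
P(Y=0 | obs) = 19/540 / 13/108 = 19/65
P(Y=1 | obs) = 1/30 / 13/108 = 18/65
P(Y=2 | obs) = 7/135 / 13/108 = 28/65
argmax = 2

argmax_v P(Y = v | obs) = 2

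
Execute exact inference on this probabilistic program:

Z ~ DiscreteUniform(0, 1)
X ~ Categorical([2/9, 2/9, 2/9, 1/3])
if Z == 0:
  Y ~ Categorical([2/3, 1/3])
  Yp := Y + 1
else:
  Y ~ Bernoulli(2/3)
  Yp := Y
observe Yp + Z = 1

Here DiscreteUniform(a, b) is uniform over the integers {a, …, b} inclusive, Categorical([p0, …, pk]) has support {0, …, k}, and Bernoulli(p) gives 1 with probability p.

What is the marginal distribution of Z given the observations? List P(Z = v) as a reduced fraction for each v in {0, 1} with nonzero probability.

Enumerate traces; 8 have nonzero weight after conditioning:
  (Z=0, X=0, Y=0) weight 2/27
  (Z=0, X=1, Y=0) weight 2/27
  (Z=0, X=2, Y=0) weight 2/27
  (Z=0, X=3, Y=0) weight 1/9
  (Z=1, X=0, Y=0) weight 1/27
  (Z=1, X=1, Y=0) weight 1/27
  (Z=1, X=2, Y=0) weight 1/27
  (Z=1, X=3, Y=0) weight 1/18
Group by Z:
  weight(Z=0) = 1/3
  weight(Z=1) = 1/6
Total weight = 1/3 + 1/6 = 1/2
P(Z=0 | obs) = 1/3 / 1/2 = 2/3
P(Z=1 | obs) = 1/6 / 1/2 = 1/3

P(Z=0) = 2/3, P(Z=1) = 1/3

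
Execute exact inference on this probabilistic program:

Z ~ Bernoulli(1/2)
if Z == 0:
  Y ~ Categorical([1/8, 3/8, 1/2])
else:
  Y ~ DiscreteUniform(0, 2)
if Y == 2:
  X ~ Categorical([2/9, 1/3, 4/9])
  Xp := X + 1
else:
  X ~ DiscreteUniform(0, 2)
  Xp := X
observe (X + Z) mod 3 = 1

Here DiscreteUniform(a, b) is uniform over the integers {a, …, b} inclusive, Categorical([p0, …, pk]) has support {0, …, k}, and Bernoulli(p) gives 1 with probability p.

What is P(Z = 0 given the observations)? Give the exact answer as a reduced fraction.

Enumerate traces; 6 have nonzero weight after conditioning:
  (Z=0, Y=0, X=1) weight 1/48
  (Z=0, Y=1, X=1) weight 1/16
  (Z=0, Y=2, X=1) weight 1/12
  (Z=1, Y=0, X=0) weight 1/18
  (Z=1, Y=1, X=0) weight 1/18
  (Z=1, Y=2, X=0) weight 1/27
Group by Z:
  weight(Z=0) = 1/6
  weight(Z=1) = 4/27
Total weight = 1/6 + 4/27 = 17/54
P(Z=0 | obs) = 1/6 / 17/54 = 9/17
P(Z=1 | obs) = 4/27 / 17/54 = 8/17

P(Z = 0 | obs) = 9/17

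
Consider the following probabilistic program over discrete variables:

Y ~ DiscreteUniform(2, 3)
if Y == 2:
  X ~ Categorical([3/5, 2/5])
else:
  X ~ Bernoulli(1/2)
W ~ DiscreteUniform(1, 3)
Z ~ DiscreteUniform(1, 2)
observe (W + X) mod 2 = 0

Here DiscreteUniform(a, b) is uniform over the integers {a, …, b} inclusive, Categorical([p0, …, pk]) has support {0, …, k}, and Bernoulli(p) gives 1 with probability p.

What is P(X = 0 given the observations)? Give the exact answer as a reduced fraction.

P(X = 0 | obs) = 11/29

Enumerate traces; 12 have nonzero weight after conditioning:
  (Y=2, X=0, W=2, Z=1) weight 1/20
  (Y=2, X=0, W=2, Z=2) weight 1/20
  (Y=2, X=1, W=1, Z=1) weight 1/30
  (Y=2, X=1, W=1, Z=2) weight 1/30
  (Y=2, X=1, W=3, Z=1) weight 1/30
  (Y=2, X=1, W=3, Z=2) weight 1/30
  (Y=3, X=0, W=2, Z=1) weight 1/24
  (Y=3, X=0, W=2, Z=2) weight 1/24
  … 4 more
Group by X:
  weight(X=0) = 11/60
  weight(X=1) = 3/10
Total weight = 11/60 + 3/10 = 29/60
P(X=0 | obs) = 11/60 / 29/60 = 11/29
P(X=1 | obs) = 3/10 / 29/60 = 18/29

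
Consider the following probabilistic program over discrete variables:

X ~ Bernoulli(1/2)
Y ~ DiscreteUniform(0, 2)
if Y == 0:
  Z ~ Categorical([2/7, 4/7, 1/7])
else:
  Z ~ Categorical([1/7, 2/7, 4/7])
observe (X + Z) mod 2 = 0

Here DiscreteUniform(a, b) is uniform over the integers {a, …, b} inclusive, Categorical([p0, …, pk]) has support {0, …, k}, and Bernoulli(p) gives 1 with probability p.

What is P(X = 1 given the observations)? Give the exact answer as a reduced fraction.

P(X = 1 | obs) = 8/21

Enumerate traces; 9 have nonzero weight after conditioning:
  (X=0, Y=0, Z=0) weight 1/21
  (X=0, Y=0, Z=2) weight 1/42
  (X=0, Y=1, Z=0) weight 1/42
  (X=0, Y=1, Z=2) weight 2/21
  (X=0, Y=2, Z=0) weight 1/42
  (X=0, Y=2, Z=2) weight 2/21
  (X=1, Y=0, Z=1) weight 2/21
  (X=1, Y=1, Z=1) weight 1/21
  … 1 more
Group by X:
  weight(X=0) = 13/42
  weight(X=1) = 4/21
Total weight = 13/42 + 4/21 = 1/2
P(X=0 | obs) = 13/42 / 1/2 = 13/21
P(X=1 | obs) = 4/21 / 1/2 = 8/21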